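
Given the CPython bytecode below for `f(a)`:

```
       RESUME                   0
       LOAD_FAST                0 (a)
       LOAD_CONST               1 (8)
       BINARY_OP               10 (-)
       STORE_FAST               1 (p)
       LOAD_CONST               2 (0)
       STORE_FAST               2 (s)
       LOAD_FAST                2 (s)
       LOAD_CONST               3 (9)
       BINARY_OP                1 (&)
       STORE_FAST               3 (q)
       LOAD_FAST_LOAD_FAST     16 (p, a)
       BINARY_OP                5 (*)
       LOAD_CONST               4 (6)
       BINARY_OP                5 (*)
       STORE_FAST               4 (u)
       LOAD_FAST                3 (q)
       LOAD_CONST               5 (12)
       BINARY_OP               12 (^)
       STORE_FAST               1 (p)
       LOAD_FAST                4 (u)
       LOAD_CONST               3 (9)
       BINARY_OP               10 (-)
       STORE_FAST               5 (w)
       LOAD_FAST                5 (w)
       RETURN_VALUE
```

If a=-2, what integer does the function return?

LOAD_FAST a → push -2. Stack: [-2]
LOAD_CONST → push 8. Stack: [-2, 8]
BINARY_OP - → -2 - 8 = -10. Stack: [-10]
STORE_FAST p → p=-10. Stack: []
LOAD_CONST → push 0. Stack: [0]
STORE_FAST s → s=0. Stack: []
LOAD_FAST s → push 0. Stack: [0]
LOAD_CONST → push 9. Stack: [0, 9]
BINARY_OP & → 0 & 9 = 0. Stack: [0]
STORE_FAST q → q=0. Stack: []
LOAD_FAST_LOAD_FAST p,a → push -10,-2. Stack: [-10, -2]
BINARY_OP * → -10 * -2 = 20. Stack: [20]
LOAD_CONST → push 6. Stack: [20, 6]
BINARY_OP * → 20 * 6 = 120. Stack: [120]
STORE_FAST u → u=120. Stack: []
LOAD_FAST q → push 0. Stack: [0]
LOAD_CONST → push 12. Stack: [0, 12]
BINARY_OP ^ → 0 ^ 12 = 12. Stack: [12]
STORE_FAST p → p=12. Stack: []
LOAD_FAST u → push 120. Stack: [120]
LOAD_CONST → push 9. Stack: [120, 9]
BINARY_OP - → 120 - 9 = 111. Stack: [111]
STORE_FAST w → w=111. Stack: []
LOAD_FAST w → push 111. Stack: [111]
RETURN_VALUE → return 111.

111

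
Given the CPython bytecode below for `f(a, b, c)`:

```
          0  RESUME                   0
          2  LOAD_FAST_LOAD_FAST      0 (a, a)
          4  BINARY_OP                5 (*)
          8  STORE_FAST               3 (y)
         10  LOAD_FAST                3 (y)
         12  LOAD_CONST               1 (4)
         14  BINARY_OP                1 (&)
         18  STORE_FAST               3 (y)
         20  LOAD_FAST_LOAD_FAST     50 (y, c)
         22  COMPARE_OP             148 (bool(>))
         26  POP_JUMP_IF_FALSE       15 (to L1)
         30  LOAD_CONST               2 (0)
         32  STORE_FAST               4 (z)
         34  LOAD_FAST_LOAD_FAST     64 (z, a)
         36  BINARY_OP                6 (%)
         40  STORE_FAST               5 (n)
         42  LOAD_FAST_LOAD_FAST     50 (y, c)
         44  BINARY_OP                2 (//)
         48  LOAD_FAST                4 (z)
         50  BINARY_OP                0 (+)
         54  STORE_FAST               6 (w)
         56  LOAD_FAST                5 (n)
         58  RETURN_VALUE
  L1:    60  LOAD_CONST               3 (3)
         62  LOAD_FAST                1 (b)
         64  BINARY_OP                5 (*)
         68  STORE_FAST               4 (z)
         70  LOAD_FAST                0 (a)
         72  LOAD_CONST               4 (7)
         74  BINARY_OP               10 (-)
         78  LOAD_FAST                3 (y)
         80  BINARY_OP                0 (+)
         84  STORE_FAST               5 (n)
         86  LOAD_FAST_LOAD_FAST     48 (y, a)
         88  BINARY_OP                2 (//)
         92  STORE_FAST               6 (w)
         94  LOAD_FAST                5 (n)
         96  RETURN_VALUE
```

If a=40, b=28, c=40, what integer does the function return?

33

LOAD_FAST_LOAD_FAST a,a → push 40,40. Stack: [40, 40]
BINARY_OP * → 40 * 40 = 1600. Stack: [1600]
STORE_FAST y → y=1600. Stack: []
LOAD_FAST y → push 1600. Stack: [1600]
LOAD_CONST → push 4. Stack: [1600, 4]
BINARY_OP & → 1600 & 4 = 0. Stack: [0]
STORE_FAST y → y=0. Stack: []
LOAD_FAST_LOAD_FAST y,c → push 0,40. Stack: [0, 40]
COMPARE_OP bool(>) → 0 vs 40 = False. Stack: [False]
POP_JUMP_IF_FALSE → pop False; jump. Stack: []
LOAD_CONST → push 3. Stack: [3]
LOAD_FAST b → push 28. Stack: [3, 28]
BINARY_OP * → 3 * 28 = 84. Stack: [84]
STORE_FAST z → z=84. Stack: []
LOAD_FAST a → push 40. Stack: [40]
LOAD_CONST → push 7. Stack: [40, 7]
BINARY_OP - → 40 - 7 = 33. Stack: [33]
LOAD_FAST y → push 0. Stack: [33, 0]
BINARY_OP + → 33 + 0 = 33. Stack: [33]
STORE_FAST n → n=33. Stack: []
LOAD_FAST_LOAD_FAST y,a → push 0,40. Stack: [0, 40]
BINARY_OP // → 0 // 40 = 0. Stack: [0]
STORE_FAST w → w=0. Stack: []
LOAD_FAST n → push 33. Stack: [33]
RETURN_VALUE → return 33.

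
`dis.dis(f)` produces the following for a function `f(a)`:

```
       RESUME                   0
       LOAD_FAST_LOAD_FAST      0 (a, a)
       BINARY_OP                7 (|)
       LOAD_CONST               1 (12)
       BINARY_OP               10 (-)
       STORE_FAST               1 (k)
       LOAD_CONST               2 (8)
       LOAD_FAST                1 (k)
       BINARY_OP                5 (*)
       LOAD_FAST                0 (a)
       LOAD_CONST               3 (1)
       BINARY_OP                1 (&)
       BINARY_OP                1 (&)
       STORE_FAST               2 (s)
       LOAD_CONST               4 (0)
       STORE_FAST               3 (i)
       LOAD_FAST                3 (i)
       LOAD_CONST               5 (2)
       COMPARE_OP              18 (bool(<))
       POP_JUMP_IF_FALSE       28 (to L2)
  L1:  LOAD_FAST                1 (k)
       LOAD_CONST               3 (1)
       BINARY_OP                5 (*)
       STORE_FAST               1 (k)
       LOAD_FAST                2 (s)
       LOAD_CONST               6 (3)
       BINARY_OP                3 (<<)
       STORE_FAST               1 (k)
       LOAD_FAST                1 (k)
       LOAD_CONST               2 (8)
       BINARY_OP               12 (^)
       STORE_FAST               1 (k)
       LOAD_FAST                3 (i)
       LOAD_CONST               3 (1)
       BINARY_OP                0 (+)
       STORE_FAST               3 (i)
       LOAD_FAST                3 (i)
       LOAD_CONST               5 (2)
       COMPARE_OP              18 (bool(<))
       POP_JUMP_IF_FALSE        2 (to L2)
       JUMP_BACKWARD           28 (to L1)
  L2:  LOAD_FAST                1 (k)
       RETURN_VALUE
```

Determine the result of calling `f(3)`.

8

LOAD_FAST_LOAD_FAST a,a → push 3,3. Stack: [3, 3]
BINARY_OP | → 3 | 3 = 3. Stack: [3]
LOAD_CONST → push 12. Stack: [3, 12]
BINARY_OP - → 3 - 12 = -9. Stack: [-9]
STORE_FAST k → k=-9. Stack: []
LOAD_CONST → push 8. Stack: [8]
LOAD_FAST k → push -9. Stack: [8, -9]
BINARY_OP * → 8 * -9 = -72. Stack: [-72]
LOAD_FAST a → push 3. Stack: [-72, 3]
LOAD_CONST → push 1. Stack: [-72, 3, 1]
BINARY_OP & → 3 & 1 = 1. Stack: [-72, 1]
BINARY_OP & → -72 & 1 = 0. Stack: [0]
STORE_FAST s → s=0. Stack: []
LOAD_CONST → push 0. Stack: [0]
STORE_FAST i → i=0. Stack: []
LOAD_FAST i → push 0. Stack: [0]
LOAD_CONST → push 2. Stack: [0, 2]
COMPARE_OP bool(<) → 0 vs 2 = True. Stack: [True]
POP_JUMP_IF_FALSE → pop True; no jump. Stack: []
LOAD_FAST k → push -9. Stack: [-9]
LOAD_CONST → push 1. Stack: [-9, 1]
BINARY_OP * → -9 * 1 = -9. Stack: [-9]
STORE_FAST k → k=-9. Stack: []
LOAD_FAST s → push 0. Stack: [0]
LOAD_CONST → push 3. Stack: [0, 3]
BINARY_OP << → 0 << 3 = 0. Stack: [0]
STORE_FAST k → k=0. Stack: []
LOAD_FAST k → push 0. Stack: [0]
LOAD_CONST → push 8. Stack: [0, 8]
BINARY_OP ^ → 0 ^ 8 = 8. Stack: [8]
STORE_FAST k → k=8. Stack: []
LOAD_FAST i → push 0. Stack: [0]
LOAD_CONST → push 1. Stack: [0, 1]
BINARY_OP + → 0 + 1 = 1. Stack: [1]
STORE_FAST i → i=1. Stack: []
LOAD_FAST i → push 1. Stack: [1]
LOAD_CONST → push 2. Stack: [1, 2]
COMPARE_OP bool(<) → 1 vs 2 = True. Stack: [True]
POP_JUMP_IF_FALSE → pop True; no jump. Stack: []
LOAD_FAST k → push 8. Stack: [8]
LOAD_CONST → push 1. Stack: [8, 1]
BINARY_OP * → 8 * 1 = 8. Stack: [8]
STORE_FAST k → k=8. Stack: []
LOAD_FAST s → push 0. Stack: [0]
LOAD_CONST → push 3. Stack: [0, 3]
BINARY_OP << → 0 << 3 = 0. Stack: [0]
STORE_FAST k → k=0. Stack: []
LOAD_FAST k → push 0. Stack: [0]
LOAD_CONST → push 8. Stack: [0, 8]
BINARY_OP ^ → 0 ^ 8 = 8. Stack: [8]
STORE_FAST k → k=8. Stack: []
LOAD_FAST i → push 1. Stack: [1]
LOAD_CONST → push 1. Stack: [1, 1]
BINARY_OP + → 1 + 1 = 2. Stack: [2]
STORE_FAST i → i=2. Stack: []
LOAD_FAST i → push 2. Stack: [2]
LOAD_CONST → push 2. Stack: [2, 2]
COMPARE_OP bool(<) → 2 vs 2 = False. Stack: [False]
POP_JUMP_IF_FALSE → pop False; jump. Stack: []
LOAD_FAST k → push 8. Stack: [8]
RETURN_VALUE → return 8.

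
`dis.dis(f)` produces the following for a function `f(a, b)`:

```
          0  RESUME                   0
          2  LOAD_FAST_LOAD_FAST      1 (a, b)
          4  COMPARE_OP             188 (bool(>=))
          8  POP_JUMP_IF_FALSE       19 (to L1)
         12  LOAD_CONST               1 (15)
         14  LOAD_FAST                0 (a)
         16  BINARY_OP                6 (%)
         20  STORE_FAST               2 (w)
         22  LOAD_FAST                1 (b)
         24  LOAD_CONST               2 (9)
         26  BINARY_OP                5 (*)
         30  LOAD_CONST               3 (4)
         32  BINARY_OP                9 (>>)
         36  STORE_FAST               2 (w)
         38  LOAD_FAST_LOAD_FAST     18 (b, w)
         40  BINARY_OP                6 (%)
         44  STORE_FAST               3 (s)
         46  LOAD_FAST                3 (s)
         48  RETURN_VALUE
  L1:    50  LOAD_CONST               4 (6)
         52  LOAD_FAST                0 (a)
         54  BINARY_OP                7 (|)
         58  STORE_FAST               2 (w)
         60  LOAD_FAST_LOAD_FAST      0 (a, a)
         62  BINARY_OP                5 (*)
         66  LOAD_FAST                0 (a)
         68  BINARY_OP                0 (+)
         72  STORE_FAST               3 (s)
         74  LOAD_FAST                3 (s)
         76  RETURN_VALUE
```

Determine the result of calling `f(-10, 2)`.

LOAD_FAST_LOAD_FAST a,b → push -10,2. Stack: [-10, 2]
COMPARE_OP bool(>=) → -10 vs 2 = False. Stack: [False]
POP_JUMP_IF_FALSE → pop False; jump. Stack: []
LOAD_CONST → push 6. Stack: [6]
LOAD_FAST a → push -10. Stack: [6, -10]
BINARY_OP | → 6 | -10 = -10. Stack: [-10]
STORE_FAST w → w=-10. Stack: []
LOAD_FAST_LOAD_FAST a,a → push -10,-10. Stack: [-10, -10]
BINARY_OP * → -10 * -10 = 100. Stack: [100]
LOAD_FAST a → push -10. Stack: [100, -10]
BINARY_OP + → 100 + -10 = 90. Stack: [90]
STORE_FAST s → s=90. Stack: []
LOAD_FAST s → push 90. Stack: [90]
RETURN_VALUE → return 90.

90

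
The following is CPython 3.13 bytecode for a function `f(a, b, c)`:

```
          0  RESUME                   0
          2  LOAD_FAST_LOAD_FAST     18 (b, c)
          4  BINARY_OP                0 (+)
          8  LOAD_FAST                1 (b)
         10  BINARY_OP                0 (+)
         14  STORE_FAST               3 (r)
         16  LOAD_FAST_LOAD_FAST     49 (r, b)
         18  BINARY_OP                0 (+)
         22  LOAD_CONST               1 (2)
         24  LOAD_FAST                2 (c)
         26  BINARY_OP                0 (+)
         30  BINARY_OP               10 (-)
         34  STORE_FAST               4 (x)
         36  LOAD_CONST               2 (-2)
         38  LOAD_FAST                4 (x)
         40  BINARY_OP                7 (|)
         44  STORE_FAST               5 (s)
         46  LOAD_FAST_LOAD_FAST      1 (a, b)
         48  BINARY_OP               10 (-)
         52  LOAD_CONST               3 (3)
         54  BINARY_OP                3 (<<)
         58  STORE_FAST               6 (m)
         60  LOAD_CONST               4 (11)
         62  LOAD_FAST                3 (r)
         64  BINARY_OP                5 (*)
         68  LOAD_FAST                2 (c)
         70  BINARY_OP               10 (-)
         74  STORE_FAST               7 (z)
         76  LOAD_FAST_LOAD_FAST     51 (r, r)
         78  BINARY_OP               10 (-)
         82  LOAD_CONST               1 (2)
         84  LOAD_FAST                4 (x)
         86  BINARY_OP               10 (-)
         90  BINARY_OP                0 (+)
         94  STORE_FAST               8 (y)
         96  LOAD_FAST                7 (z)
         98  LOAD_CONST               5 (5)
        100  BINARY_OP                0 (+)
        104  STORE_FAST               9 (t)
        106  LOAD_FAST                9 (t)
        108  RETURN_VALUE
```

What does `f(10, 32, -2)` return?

LOAD_FAST_LOAD_FAST b,c → push 32,-2. Stack: [32, -2]
BINARY_OP + → 32 + -2 = 30. Stack: [30]
LOAD_FAST b → push 32. Stack: [30, 32]
BINARY_OP + → 30 + 32 = 62. Stack: [62]
STORE_FAST r → r=62. Stack: []
LOAD_FAST_LOAD_FAST r,b → push 62,32. Stack: [62, 32]
BINARY_OP + → 62 + 32 = 94. Stack: [94]
LOAD_CONST → push 2. Stack: [94, 2]
LOAD_FAST c → push -2. Stack: [94, 2, -2]
BINARY_OP + → 2 + -2 = 0. Stack: [94, 0]
BINARY_OP - → 94 - 0 = 94. Stack: [94]
STORE_FAST x → x=94. Stack: []
LOAD_CONST → push -2. Stack: [-2]
LOAD_FAST x → push 94. Stack: [-2, 94]
BINARY_OP | → -2 | 94 = -2. Stack: [-2]
STORE_FAST s → s=-2. Stack: []
LOAD_FAST_LOAD_FAST a,b → push 10,32. Stack: [10, 32]
BINARY_OP - → 10 - 32 = -22. Stack: [-22]
LOAD_CONST → push 3. Stack: [-22, 3]
BINARY_OP << → -22 << 3 = -176. Stack: [-176]
STORE_FAST m → m=-176. Stack: []
LOAD_CONST → push 11. Stack: [11]
LOAD_FAST r → push 62. Stack: [11, 62]
BINARY_OP * → 11 * 62 = 682. Stack: [682]
LOAD_FAST c → push -2. Stack: [682, -2]
BINARY_OP - → 682 - -2 = 684. Stack: [684]
STORE_FAST z → z=684. Stack: []
LOAD_FAST_LOAD_FAST r,r → push 62,62. Stack: [62, 62]
BINARY_OP - → 62 - 62 = 0. Stack: [0]
LOAD_CONST → push 2. Stack: [0, 2]
LOAD_FAST x → push 94. Stack: [0, 2, 94]
BINARY_OP - → 2 - 94 = -92. Stack: [0, -92]
BINARY_OP + → 0 + -92 = -92. Stack: [-92]
STORE_FAST y → y=-92. Stack: []
LOAD_FAST z → push 684. Stack: [684]
LOAD_CONST → push 5. Stack: [684, 5]
BINARY_OP + → 684 + 5 = 689. Stack: [689]
STORE_FAST t → t=689. Stack: []
LOAD_FAST t → push 689. Stack: [689]
RETURN_VALUE → return 689.

689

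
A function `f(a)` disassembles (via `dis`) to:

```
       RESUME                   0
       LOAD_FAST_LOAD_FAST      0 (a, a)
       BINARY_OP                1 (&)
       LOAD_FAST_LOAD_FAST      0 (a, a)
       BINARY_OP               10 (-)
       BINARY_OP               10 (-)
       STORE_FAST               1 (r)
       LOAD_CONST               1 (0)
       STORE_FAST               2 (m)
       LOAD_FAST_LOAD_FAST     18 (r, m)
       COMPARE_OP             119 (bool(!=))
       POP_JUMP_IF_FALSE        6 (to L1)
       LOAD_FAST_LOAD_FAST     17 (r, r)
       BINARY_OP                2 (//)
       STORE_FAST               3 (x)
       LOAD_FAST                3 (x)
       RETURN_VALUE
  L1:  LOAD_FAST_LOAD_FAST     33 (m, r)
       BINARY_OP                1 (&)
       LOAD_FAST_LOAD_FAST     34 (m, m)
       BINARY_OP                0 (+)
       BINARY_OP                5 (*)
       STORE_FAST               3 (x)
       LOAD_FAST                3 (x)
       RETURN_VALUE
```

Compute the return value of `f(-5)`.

1

LOAD_FAST_LOAD_FAST a,a → push -5,-5. Stack: [-5, -5]
BINARY_OP & → -5 & -5 = -5. Stack: [-5]
LOAD_FAST_LOAD_FAST a,a → push -5,-5. Stack: [-5, -5, -5]
BINARY_OP - → -5 - -5 = 0. Stack: [-5, 0]
BINARY_OP - → -5 - 0 = -5. Stack: [-5]
STORE_FAST r → r=-5. Stack: []
LOAD_CONST → push 0. Stack: [0]
STORE_FAST m → m=0. Stack: []
LOAD_FAST_LOAD_FAST r,m → push -5,0. Stack: [-5, 0]
COMPARE_OP bool(!=) → -5 vs 0 = True. Stack: [True]
POP_JUMP_IF_FALSE → pop True; no jump. Stack: []
LOAD_FAST_LOAD_FAST r,r → push -5,-5. Stack: [-5, -5]
BINARY_OP // → -5 // -5 = 1. Stack: [1]
STORE_FAST x → x=1. Stack: []
LOAD_FAST x → push 1. Stack: [1]
RETURN_VALUE → return 1.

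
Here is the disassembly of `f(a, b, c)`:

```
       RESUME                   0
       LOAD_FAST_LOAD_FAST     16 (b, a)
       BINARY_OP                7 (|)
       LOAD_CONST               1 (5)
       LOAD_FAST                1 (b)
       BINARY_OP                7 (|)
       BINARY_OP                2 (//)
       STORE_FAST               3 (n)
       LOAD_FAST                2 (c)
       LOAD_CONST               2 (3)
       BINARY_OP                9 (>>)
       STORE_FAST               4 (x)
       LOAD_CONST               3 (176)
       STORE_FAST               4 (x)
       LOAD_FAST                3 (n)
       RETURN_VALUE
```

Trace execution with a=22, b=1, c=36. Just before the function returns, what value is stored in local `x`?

176

LOAD_FAST_LOAD_FAST b,a → push 1,22. Stack: [1, 22]
BINARY_OP | → 1 | 22 = 23. Stack: [23]
LOAD_CONST → push 5. Stack: [23, 5]
LOAD_FAST b → push 1. Stack: [23, 5, 1]
BINARY_OP | → 5 | 1 = 5. Stack: [23, 5]
BINARY_OP // → 23 // 5 = 4. Stack: [4]
STORE_FAST n → n=4. Stack: []
LOAD_FAST c → push 36. Stack: [36]
LOAD_CONST → push 3. Stack: [36, 3]
BINARY_OP >> → 36 >> 3 = 4. Stack: [4]
STORE_FAST x → x=4. Stack: []
LOAD_CONST → push 176. Stack: [176]
STORE_FAST x → x=176. Stack: []
LOAD_FAST n → push 4. Stack: [4]
RETURN_VALUE → return 4.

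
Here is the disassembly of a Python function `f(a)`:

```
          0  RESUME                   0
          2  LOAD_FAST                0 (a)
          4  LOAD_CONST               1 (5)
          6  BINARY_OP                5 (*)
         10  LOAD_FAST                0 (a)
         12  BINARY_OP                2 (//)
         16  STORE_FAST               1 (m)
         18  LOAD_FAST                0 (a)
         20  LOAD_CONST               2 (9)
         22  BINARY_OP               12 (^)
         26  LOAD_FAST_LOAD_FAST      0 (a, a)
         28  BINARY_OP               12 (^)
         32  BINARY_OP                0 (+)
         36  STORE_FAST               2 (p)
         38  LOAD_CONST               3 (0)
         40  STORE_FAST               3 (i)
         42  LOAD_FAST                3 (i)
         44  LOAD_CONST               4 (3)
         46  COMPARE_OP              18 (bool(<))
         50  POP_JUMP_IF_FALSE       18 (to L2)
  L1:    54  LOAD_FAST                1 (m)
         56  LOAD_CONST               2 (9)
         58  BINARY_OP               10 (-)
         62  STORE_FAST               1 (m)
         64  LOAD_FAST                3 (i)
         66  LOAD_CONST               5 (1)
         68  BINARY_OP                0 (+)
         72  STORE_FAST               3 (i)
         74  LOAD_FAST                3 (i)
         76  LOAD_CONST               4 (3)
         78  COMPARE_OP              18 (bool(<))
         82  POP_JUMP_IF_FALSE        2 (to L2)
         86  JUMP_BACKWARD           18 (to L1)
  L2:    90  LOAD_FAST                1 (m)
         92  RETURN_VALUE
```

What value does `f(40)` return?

LOAD_FAST a → push 40. Stack: [40]
LOAD_CONST → push 5. Stack: [40, 5]
BINARY_OP * → 40 * 5 = 200. Stack: [200]
LOAD_FAST a → push 40. Stack: [200, 40]
BINARY_OP // → 200 // 40 = 5. Stack: [5]
STORE_FAST m → m=5. Stack: []
LOAD_FAST a → push 40. Stack: [40]
LOAD_CONST → push 9. Stack: [40, 9]
BINARY_OP ^ → 40 ^ 9 = 33. Stack: [33]
LOAD_FAST_LOAD_FAST a,a → push 40,40. Stack: [33, 40, 40]
BINARY_OP ^ → 40 ^ 40 = 0. Stack: [33, 0]
BINARY_OP + → 33 + 0 = 33. Stack: [33]
STORE_FAST p → p=33. Stack: []
LOAD_CONST → push 0. Stack: [0]
STORE_FAST i → i=0. Stack: []
LOAD_FAST i → push 0. Stack: [0]
LOAD_CONST → push 3. Stack: [0, 3]
COMPARE_OP bool(<) → 0 vs 3 = True. Stack: [True]
POP_JUMP_IF_FALSE → pop True; no jump. Stack: []
LOAD_FAST m → push 5. Stack: [5]
LOAD_CONST → push 9. Stack: [5, 9]
BINARY_OP - → 5 - 9 = -4. Stack: [-4]
STORE_FAST m → m=-4. Stack: []
LOAD_FAST i → push 0. Stack: [0]
LOAD_CONST → push 1. Stack: [0, 1]
BINARY_OP + → 0 + 1 = 1. Stack: [1]
STORE_FAST i → i=1. Stack: []
LOAD_FAST i → push 1. Stack: [1]
LOAD_CONST → push 3. Stack: [1, 3]
COMPARE_OP bool(<) → 1 vs 3 = True. Stack: [True]
POP_JUMP_IF_FALSE → pop True; no jump. Stack: []
LOAD_FAST m → push -4. Stack: [-4]
LOAD_CONST → push 9. Stack: [-4, 9]
BINARY_OP - → -4 - 9 = -13. Stack: [-13]
STORE_FAST m → m=-13. Stack: []
LOAD_FAST i → push 1. Stack: [1]
LOAD_CONST → push 1. Stack: [1, 1]
BINARY_OP + → 1 + 1 = 2. Stack: [2]
STORE_FAST i → i=2. Stack: []
LOAD_FAST i → push 2. Stack: [2]
LOAD_CONST → push 3. Stack: [2, 3]
COMPARE_OP bool(<) → 2 vs 3 = True. Stack: [True]
POP_JUMP_IF_FALSE → pop True; no jump. Stack: []
LOAD_FAST m → push -13. Stack: [-13]
LOAD_CONST → push 9. Stack: [-13, 9]
BINARY_OP - → -13 - 9 = -22. Stack: [-22]
STORE_FAST m → m=-22. Stack: []
LOAD_FAST i → push 2. Stack: [2]
LOAD_CONST → push 1. Stack: [2, 1]
BINARY_OP + → 2 + 1 = 3. Stack: [3]
STORE_FAST i → i=3. Stack: []
LOAD_FAST i → push 3. Stack: [3]
LOAD_CONST → push 3. Stack: [3, 3]
COMPARE_OP bool(<) → 3 vs 3 = False. Stack: [False]
POP_JUMP_IF_FALSE → pop False; jump. Stack: []
LOAD_FAST m → push -22. Stack: [-22]
RETURN_VALUE → return -22.

-22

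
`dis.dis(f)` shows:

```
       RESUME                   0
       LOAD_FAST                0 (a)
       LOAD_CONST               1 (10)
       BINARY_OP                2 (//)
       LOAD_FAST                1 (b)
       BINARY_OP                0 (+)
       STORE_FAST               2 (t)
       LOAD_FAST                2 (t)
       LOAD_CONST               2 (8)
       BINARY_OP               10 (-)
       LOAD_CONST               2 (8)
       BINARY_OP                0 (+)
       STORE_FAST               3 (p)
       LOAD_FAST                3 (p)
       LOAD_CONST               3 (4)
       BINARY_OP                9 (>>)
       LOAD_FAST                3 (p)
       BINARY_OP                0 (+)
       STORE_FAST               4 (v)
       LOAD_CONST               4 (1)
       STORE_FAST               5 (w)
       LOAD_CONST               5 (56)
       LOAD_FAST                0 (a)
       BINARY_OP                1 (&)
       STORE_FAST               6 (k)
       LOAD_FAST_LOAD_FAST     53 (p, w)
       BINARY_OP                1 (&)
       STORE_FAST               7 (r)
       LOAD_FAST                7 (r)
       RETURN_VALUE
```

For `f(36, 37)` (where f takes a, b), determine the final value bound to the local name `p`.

40

LOAD_FAST a → push 36. Stack: [36]
LOAD_CONST → push 10. Stack: [36, 10]
BINARY_OP // → 36 // 10 = 3. Stack: [3]
LOAD_FAST b → push 37. Stack: [3, 37]
BINARY_OP + → 3 + 37 = 40. Stack: [40]
STORE_FAST t → t=40. Stack: []
LOAD_FAST t → push 40. Stack: [40]
LOAD_CONST → push 8. Stack: [40, 8]
BINARY_OP - → 40 - 8 = 32. Stack: [32]
LOAD_CONST → push 8. Stack: [32, 8]
BINARY_OP + → 32 + 8 = 40. Stack: [40]
STORE_FAST p → p=40. Stack: []
LOAD_FAST p → push 40. Stack: [40]
LOAD_CONST → push 4. Stack: [40, 4]
BINARY_OP >> → 40 >> 4 = 2. Stack: [2]
LOAD_FAST p → push 40. Stack: [2, 40]
BINARY_OP + → 2 + 40 = 42. Stack: [42]
STORE_FAST v → v=42. Stack: []
LOAD_CONST → push 1. Stack: [1]
STORE_FAST w → w=1. Stack: []
LOAD_CONST → push 56. Stack: [56]
LOAD_FAST a → push 36. Stack: [56, 36]
BINARY_OP & → 56 & 36 = 32. Stack: [32]
STORE_FAST k → k=32. Stack: []
LOAD_FAST_LOAD_FAST p,w → push 40,1. Stack: [40, 1]
BINARY_OP & → 40 & 1 = 0. Stack: [0]
STORE_FAST r → r=0. Stack: []
LOAD_FAST r → push 0. Stack: [0]
RETURN_VALUE → return 0.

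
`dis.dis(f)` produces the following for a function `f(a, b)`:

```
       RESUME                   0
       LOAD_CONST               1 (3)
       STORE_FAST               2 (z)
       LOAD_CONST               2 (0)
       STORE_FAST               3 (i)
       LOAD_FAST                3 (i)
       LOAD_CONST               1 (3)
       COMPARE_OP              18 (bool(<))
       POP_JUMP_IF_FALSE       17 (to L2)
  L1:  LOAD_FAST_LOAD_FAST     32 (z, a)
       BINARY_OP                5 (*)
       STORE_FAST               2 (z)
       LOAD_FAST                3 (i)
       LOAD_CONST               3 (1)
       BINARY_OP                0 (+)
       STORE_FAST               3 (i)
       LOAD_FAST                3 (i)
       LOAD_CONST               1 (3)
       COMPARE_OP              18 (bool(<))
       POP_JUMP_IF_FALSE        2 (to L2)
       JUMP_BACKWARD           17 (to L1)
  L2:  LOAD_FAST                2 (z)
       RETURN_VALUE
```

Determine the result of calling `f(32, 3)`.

98304

LOAD_CONST → push 3. Stack: [3]
STORE_FAST z → z=3. Stack: []
LOAD_CONST → push 0. Stack: [0]
STORE_FAST i → i=0. Stack: []
LOAD_FAST i → push 0. Stack: [0]
LOAD_CONST → push 3. Stack: [0, 3]
COMPARE_OP bool(<) → 0 vs 3 = True. Stack: [True]
POP_JUMP_IF_FALSE → pop True; no jump. Stack: []
LOAD_FAST_LOAD_FAST z,a → push 3,32. Stack: [3, 32]
BINARY_OP * → 3 * 32 = 96. Stack: [96]
STORE_FAST z → z=96. Stack: []
LOAD_FAST i → push 0. Stack: [0]
LOAD_CONST → push 1. Stack: [0, 1]
BINARY_OP + → 0 + 1 = 1. Stack: [1]
STORE_FAST i → i=1. Stack: []
LOAD_FAST i → push 1. Stack: [1]
LOAD_CONST → push 3. Stack: [1, 3]
COMPARE_OP bool(<) → 1 vs 3 = True. Stack: [True]
POP_JUMP_IF_FALSE → pop True; no jump. Stack: []
LOAD_FAST_LOAD_FAST z,a → push 96,32. Stack: [96, 32]
BINARY_OP * → 96 * 32 = 3072. Stack: [3072]
STORE_FAST z → z=3072. Stack: []
LOAD_FAST i → push 1. Stack: [1]
LOAD_CONST → push 1. Stack: [1, 1]
BINARY_OP + → 1 + 1 = 2. Stack: [2]
STORE_FAST i → i=2. Stack: []
LOAD_FAST i → push 2. Stack: [2]
LOAD_CONST → push 3. Stack: [2, 3]
COMPARE_OP bool(<) → 2 vs 3 = True. Stack: [True]
POP_JUMP_IF_FALSE → pop True; no jump. Stack: []
LOAD_FAST_LOAD_FAST z,a → push 3072,32. Stack: [3072, 32]
BINARY_OP * → 3072 * 32 = 98304. Stack: [98304]
STORE_FAST z → z=98304. Stack: []
LOAD_FAST i → push 2. Stack: [2]
LOAD_CONST → push 1. Stack: [2, 1]
BINARY_OP + → 2 + 1 = 3. Stack: [3]
STORE_FAST i → i=3. Stack: []
LOAD_FAST i → push 3. Stack: [3]
LOAD_CONST → push 3. Stack: [3, 3]
COMPARE_OP bool(<) → 3 vs 3 = False. Stack: [False]
POP_JUMP_IF_FALSE → pop False; jump. Stack: []
LOAD_FAST z → push 98304. Stack: [98304]
RETURN_VALUE → return 98304.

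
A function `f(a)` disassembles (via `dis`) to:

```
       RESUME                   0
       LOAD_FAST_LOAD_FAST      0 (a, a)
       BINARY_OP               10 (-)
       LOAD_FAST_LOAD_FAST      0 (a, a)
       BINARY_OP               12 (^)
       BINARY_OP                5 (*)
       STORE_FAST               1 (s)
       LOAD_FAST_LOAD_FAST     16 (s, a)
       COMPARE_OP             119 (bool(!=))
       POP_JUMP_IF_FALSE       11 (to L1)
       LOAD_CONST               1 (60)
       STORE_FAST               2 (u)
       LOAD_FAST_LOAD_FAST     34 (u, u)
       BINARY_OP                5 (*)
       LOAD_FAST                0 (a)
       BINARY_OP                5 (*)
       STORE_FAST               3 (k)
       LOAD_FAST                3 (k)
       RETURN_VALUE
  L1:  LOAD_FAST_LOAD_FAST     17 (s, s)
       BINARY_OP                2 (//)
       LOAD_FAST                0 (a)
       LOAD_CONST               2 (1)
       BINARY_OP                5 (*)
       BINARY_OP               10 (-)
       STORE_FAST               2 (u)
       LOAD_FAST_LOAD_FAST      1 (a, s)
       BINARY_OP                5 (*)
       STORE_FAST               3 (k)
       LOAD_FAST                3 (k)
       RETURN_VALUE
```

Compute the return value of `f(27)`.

97200

LOAD_FAST_LOAD_FAST a,a → push 27,27. Stack: [27, 27]
BINARY_OP - → 27 - 27 = 0. Stack: [0]
LOAD_FAST_LOAD_FAST a,a → push 27,27. Stack: [0, 27, 27]
BINARY_OP ^ → 27 ^ 27 = 0. Stack: [0, 0]
BINARY_OP * → 0 * 0 = 0. Stack: [0]
STORE_FAST s → s=0. Stack: []
LOAD_FAST_LOAD_FAST s,a → push 0,27. Stack: [0, 27]
COMPARE_OP bool(!=) → 0 vs 27 = True. Stack: [True]
POP_JUMP_IF_FALSE → pop True; no jump. Stack: []
LOAD_CONST → push 60. Stack: [60]
STORE_FAST u → u=60. Stack: []
LOAD_FAST_LOAD_FAST u,u → push 60,60. Stack: [60, 60]
BINARY_OP * → 60 * 60 = 3600. Stack: [3600]
LOAD_FAST a → push 27. Stack: [3600, 27]
BINARY_OP * → 3600 * 27 = 97200. Stack: [97200]
STORE_FAST k → k=97200. Stack: []
LOAD_FAST k → push 97200. Stack: [97200]
RETURN_VALUE → return 97200.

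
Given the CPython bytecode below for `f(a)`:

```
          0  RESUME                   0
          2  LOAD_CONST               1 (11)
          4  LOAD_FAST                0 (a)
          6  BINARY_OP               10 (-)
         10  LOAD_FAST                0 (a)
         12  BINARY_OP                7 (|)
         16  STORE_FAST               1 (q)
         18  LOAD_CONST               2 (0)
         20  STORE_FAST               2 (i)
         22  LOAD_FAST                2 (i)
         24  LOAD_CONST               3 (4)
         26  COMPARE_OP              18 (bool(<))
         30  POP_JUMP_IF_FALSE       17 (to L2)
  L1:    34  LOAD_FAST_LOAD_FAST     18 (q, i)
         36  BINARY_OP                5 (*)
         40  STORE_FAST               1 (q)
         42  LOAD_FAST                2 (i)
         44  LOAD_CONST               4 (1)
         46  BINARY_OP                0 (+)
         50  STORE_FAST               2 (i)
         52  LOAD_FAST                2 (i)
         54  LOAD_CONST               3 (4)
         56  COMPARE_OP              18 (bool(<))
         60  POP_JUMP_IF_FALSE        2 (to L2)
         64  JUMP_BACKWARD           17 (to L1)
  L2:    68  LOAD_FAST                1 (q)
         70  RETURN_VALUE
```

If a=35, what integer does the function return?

0

LOAD_CONST → push 11. Stack: [11]
LOAD_FAST a → push 35. Stack: [11, 35]
BINARY_OP - → 11 - 35 = -24. Stack: [-24]
LOAD_FAST a → push 35. Stack: [-24, 35]
BINARY_OP | → -24 | 35 = -21. Stack: [-21]
STORE_FAST q → q=-21. Stack: []
LOAD_CONST → push 0. Stack: [0]
STORE_FAST i → i=0. Stack: []
LOAD_FAST i → push 0. Stack: [0]
LOAD_CONST → push 4. Stack: [0, 4]
COMPARE_OP bool(<) → 0 vs 4 = True. Stack: [True]
POP_JUMP_IF_FALSE → pop True; no jump. Stack: []
LOAD_FAST_LOAD_FAST q,i → push -21,0. Stack: [-21, 0]
BINARY_OP * → -21 * 0 = 0. Stack: [0]
STORE_FAST q → q=0. Stack: []
LOAD_FAST i → push 0. Stack: [0]
LOAD_CONST → push 1. Stack: [0, 1]
BINARY_OP + → 0 + 1 = 1. Stack: [1]
STORE_FAST i → i=1. Stack: []
LOAD_FAST i → push 1. Stack: [1]
LOAD_CONST → push 4. Stack: [1, 4]
COMPARE_OP bool(<) → 1 vs 4 = True. Stack: [True]
POP_JUMP_IF_FALSE → pop True; no jump. Stack: []
LOAD_FAST_LOAD_FAST q,i → push 0,1. Stack: [0, 1]
BINARY_OP * → 0 * 1 = 0. Stack: [0]
STORE_FAST q → q=0. Stack: []
LOAD_FAST i → push 1. Stack: [1]
LOAD_CONST → push 1. Stack: [1, 1]
BINARY_OP + → 1 + 1 = 2. Stack: [2]
STORE_FAST i → i=2. Stack: []
LOAD_FAST i → push 2. Stack: [2]
LOAD_CONST → push 4. Stack: [2, 4]
COMPARE_OP bool(<) → 2 vs 4 = True. Stack: [True]
POP_JUMP_IF_FALSE → pop True; no jump. Stack: []
LOAD_FAST_LOAD_FAST q,i → push 0,2. Stack: [0, 2]
BINARY_OP * → 0 * 2 = 0. Stack: [0]
STORE_FAST q → q=0. Stack: []
LOAD_FAST i → push 2. Stack: [2]
LOAD_CONST → push 1. Stack: [2, 1]
BINARY_OP + → 2 + 1 = 3. Stack: [3]
STORE_FAST i → i=3. Stack: []
LOAD_FAST i → push 3. Stack: [3]
LOAD_CONST → push 4. Stack: [3, 4]
COMPARE_OP bool(<) → 3 vs 4 = True. Stack: [True]
POP_JUMP_IF_FALSE → pop True; no jump. Stack: []
LOAD_FAST_LOAD_FAST q,i → push 0,3. Stack: [0, 3]
BINARY_OP * → 0 * 3 = 0. Stack: [0]
STORE_FAST q → q=0. Stack: []
LOAD_FAST i → push 3. Stack: [3]
LOAD_CONST → push 1. Stack: [3, 1]
BINARY_OP + → 3 + 1 = 4. Stack: [4]
STORE_FAST i → i=4. Stack: []
LOAD_FAST i → push 4. Stack: [4]
LOAD_CONST → push 4. Stack: [4, 4]
COMPARE_OP bool(<) → 4 vs 4 = False. Stack: [False]
POP_JUMP_IF_FALSE → pop False; jump. Stack: []
LOAD_FAST q → push 0. Stack: [0]
RETURN_VALUE → return 0.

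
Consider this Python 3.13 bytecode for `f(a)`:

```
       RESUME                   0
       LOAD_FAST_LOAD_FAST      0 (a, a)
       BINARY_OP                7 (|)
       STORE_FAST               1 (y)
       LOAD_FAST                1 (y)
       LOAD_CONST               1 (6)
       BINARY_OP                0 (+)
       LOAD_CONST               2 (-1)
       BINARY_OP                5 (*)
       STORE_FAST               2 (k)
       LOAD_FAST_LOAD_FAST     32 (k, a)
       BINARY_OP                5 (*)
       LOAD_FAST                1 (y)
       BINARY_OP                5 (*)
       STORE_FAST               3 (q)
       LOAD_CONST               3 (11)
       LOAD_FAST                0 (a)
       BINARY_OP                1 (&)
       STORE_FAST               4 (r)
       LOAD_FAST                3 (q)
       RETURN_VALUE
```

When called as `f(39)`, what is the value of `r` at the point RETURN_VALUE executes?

3

LOAD_FAST_LOAD_FAST a,a → push 39,39. Stack: [39, 39]
BINARY_OP | → 39 | 39 = 39. Stack: [39]
STORE_FAST y → y=39. Stack: []
LOAD_FAST y → push 39. Stack: [39]
LOAD_CONST → push 6. Stack: [39, 6]
BINARY_OP + → 39 + 6 = 45. Stack: [45]
LOAD_CONST → push -1. Stack: [45, -1]
BINARY_OP * → 45 * -1 = -45. Stack: [-45]
STORE_FAST k → k=-45. Stack: []
LOAD_FAST_LOAD_FAST k,a → push -45,39. Stack: [-45, 39]
BINARY_OP * → -45 * 39 = -1755. Stack: [-1755]
LOAD_FAST y → push 39. Stack: [-1755, 39]
BINARY_OP * → -1755 * 39 = -68445. Stack: [-68445]
STORE_FAST q → q=-68445. Stack: []
LOAD_CONST → push 11. Stack: [11]
LOAD_FAST a → push 39. Stack: [11, 39]
BINARY_OP & → 11 & 39 = 3. Stack: [3]
STORE_FAST r → r=3. Stack: []
LOAD_FAST q → push -68445. Stack: [-68445]
RETURN_VALUE → return -68445.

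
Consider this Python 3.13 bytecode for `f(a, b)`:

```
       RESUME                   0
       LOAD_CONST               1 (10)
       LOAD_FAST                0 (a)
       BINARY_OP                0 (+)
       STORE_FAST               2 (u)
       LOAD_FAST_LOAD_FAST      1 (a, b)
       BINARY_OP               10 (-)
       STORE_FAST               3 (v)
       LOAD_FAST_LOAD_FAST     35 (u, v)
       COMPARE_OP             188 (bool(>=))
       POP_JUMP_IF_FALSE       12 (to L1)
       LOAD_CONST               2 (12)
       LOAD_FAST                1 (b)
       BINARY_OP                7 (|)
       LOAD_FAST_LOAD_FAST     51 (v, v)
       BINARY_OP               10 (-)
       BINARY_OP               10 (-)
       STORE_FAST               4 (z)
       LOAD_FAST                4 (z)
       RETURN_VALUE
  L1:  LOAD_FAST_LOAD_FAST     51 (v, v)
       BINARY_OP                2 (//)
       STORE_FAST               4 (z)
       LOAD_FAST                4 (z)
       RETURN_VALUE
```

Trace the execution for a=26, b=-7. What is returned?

-3

LOAD_CONST → push 10. Stack: [10]
LOAD_FAST a → push 26. Stack: [10, 26]
BINARY_OP + → 10 + 26 = 36. Stack: [36]
STORE_FAST u → u=36. Stack: []
LOAD_FAST_LOAD_FAST a,b → push 26,-7. Stack: [26, -7]
BINARY_OP - → 26 - -7 = 33. Stack: [33]
STORE_FAST v → v=33. Stack: []
LOAD_FAST_LOAD_FAST u,v → push 36,33. Stack: [36, 33]
COMPARE_OP bool(>=) → 36 vs 33 = True. Stack: [True]
POP_JUMP_IF_FALSE → pop True; no jump. Stack: []
LOAD_CONST → push 12. Stack: [12]
LOAD_FAST b → push -7. Stack: [12, -7]
BINARY_OP | → 12 | -7 = -3. Stack: [-3]
LOAD_FAST_LOAD_FAST v,v → push 33,33. Stack: [-3, 33, 33]
BINARY_OP - → 33 - 33 = 0. Stack: [-3, 0]
BINARY_OP - → -3 - 0 = -3. Stack: [-3]
STORE_FAST z → z=-3. Stack: []
LOAD_FAST z → push -3. Stack: [-3]
RETURN_VALUE → return -3.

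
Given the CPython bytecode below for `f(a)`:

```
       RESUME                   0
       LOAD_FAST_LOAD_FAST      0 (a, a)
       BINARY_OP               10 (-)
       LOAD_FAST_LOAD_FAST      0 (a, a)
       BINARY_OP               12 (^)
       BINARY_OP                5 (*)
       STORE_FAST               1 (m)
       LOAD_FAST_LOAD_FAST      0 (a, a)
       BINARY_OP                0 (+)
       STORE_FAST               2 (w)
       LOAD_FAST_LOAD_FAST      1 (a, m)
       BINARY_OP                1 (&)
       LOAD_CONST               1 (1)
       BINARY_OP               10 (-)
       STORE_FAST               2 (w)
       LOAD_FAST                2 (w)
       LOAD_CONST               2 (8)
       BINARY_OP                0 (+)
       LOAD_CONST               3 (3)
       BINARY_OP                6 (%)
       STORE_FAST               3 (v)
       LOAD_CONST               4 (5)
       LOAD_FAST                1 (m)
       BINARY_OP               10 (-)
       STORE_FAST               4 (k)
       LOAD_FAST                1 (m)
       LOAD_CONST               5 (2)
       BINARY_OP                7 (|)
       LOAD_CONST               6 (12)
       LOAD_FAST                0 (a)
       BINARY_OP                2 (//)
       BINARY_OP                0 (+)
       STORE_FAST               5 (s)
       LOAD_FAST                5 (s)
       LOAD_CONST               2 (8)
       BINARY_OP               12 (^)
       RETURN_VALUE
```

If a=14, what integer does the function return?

10

LOAD_FAST_LOAD_FAST a,a → push 14,14. Stack: [14, 14]
BINARY_OP - → 14 - 14 = 0. Stack: [0]
LOAD_FAST_LOAD_FAST a,a → push 14,14. Stack: [0, 14, 14]
BINARY_OP ^ → 14 ^ 14 = 0. Stack: [0, 0]
BINARY_OP * → 0 * 0 = 0. Stack: [0]
STORE_FAST m → m=0. Stack: []
LOAD_FAST_LOAD_FAST a,a → push 14,14. Stack: [14, 14]
BINARY_OP + → 14 + 14 = 28. Stack: [28]
STORE_FAST w → w=28. Stack: []
LOAD_FAST_LOAD_FAST a,m → push 14,0. Stack: [14, 0]
BINARY_OP & → 14 & 0 = 0. Stack: [0]
LOAD_CONST → push 1. Stack: [0, 1]
BINARY_OP - → 0 - 1 = -1. Stack: [-1]
STORE_FAST w → w=-1. Stack: []
LOAD_FAST w → push -1. Stack: [-1]
LOAD_CONST → push 8. Stack: [-1, 8]
BINARY_OP + → -1 + 8 = 7. Stack: [7]
LOAD_CONST → push 3. Stack: [7, 3]
BINARY_OP % → 7 % 3 = 1. Stack: [1]
STORE_FAST v → v=1. Stack: []
LOAD_CONST → push 5. Stack: [5]
LOAD_FAST m → push 0. Stack: [5, 0]
BINARY_OP - → 5 - 0 = 5. Stack: [5]
STORE_FAST k → k=5. Stack: []
LOAD_FAST m → push 0. Stack: [0]
LOAD_CONST → push 2. Stack: [0, 2]
BINARY_OP | → 0 | 2 = 2. Stack: [2]
LOAD_CONST → push 12. Stack: [2, 12]
LOAD_FAST a → push 14. Stack: [2, 12, 14]
BINARY_OP // → 12 // 14 = 0. Stack: [2, 0]
BINARY_OP + → 2 + 0 = 2. Stack: [2]
STORE_FAST s → s=2. Stack: []
LOAD_FAST s → push 2. Stack: [2]
LOAD_CONST → push 8. Stack: [2, 8]
BINARY_OP ^ → 2 ^ 8 = 10. Stack: [10]
RETURN_VALUE → return 10.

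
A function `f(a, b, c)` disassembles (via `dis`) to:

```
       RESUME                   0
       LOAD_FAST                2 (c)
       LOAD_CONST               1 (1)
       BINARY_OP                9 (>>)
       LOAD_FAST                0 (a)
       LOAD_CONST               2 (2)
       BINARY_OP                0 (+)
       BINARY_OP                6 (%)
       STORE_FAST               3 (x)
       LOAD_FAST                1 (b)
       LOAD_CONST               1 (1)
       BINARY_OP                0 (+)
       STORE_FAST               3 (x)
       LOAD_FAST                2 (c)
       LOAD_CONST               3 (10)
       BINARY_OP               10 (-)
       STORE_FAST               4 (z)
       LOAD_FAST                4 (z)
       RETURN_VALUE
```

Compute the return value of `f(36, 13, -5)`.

-15

LOAD_FAST c → push -5. Stack: [-5]
LOAD_CONST → push 1. Stack: [-5, 1]
BINARY_OP >> → -5 >> 1 = -3. Stack: [-3]
LOAD_FAST a → push 36. Stack: [-3, 36]
LOAD_CONST → push 2. Stack: [-3, 36, 2]
BINARY_OP + → 36 + 2 = 38. Stack: [-3, 38]
BINARY_OP % → -3 % 38 = 35. Stack: [35]
STORE_FAST x → x=35. Stack: []
LOAD_FAST b → push 13. Stack: [13]
LOAD_CONST → push 1. Stack: [13, 1]
BINARY_OP + → 13 + 1 = 14. Stack: [14]
STORE_FAST x → x=14. Stack: []
LOAD_FAST c → push -5. Stack: [-5]
LOAD_CONST → push 10. Stack: [-5, 10]
BINARY_OP - → -5 - 10 = -15. Stack: [-15]
STORE_FAST z → z=-15. Stack: []
LOAD_FAST z → push -15. Stack: [-15]
RETURN_VALUE → return -15.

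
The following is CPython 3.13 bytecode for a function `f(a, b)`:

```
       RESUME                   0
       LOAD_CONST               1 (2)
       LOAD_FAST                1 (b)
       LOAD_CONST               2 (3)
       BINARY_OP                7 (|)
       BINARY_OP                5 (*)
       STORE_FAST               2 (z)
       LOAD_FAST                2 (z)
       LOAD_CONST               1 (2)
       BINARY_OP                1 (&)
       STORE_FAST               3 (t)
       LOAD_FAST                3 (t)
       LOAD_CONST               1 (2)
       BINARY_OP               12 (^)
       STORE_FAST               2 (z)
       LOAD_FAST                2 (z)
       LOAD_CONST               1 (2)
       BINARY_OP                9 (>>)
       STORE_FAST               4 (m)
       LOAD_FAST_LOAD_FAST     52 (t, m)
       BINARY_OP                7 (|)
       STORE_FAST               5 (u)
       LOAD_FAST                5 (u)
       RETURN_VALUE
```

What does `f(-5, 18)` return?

2

LOAD_CONST → push 2. Stack: [2]
LOAD_FAST b → push 18. Stack: [2, 18]
LOAD_CONST → push 3. Stack: [2, 18, 3]
BINARY_OP | → 18 | 3 = 19. Stack: [2, 19]
BINARY_OP * → 2 * 19 = 38. Stack: [38]
STORE_FAST z → z=38. Stack: []
LOAD_FAST z → push 38. Stack: [38]
LOAD_CONST → push 2. Stack: [38, 2]
BINARY_OP & → 38 & 2 = 2. Stack: [2]
STORE_FAST t → t=2. Stack: []
LOAD_FAST t → push 2. Stack: [2]
LOAD_CONST → push 2. Stack: [2, 2]
BINARY_OP ^ → 2 ^ 2 = 0. Stack: [0]
STORE_FAST z → z=0. Stack: []
LOAD_FAST z → push 0. Stack: [0]
LOAD_CONST → push 2. Stack: [0, 2]
BINARY_OP >> → 0 >> 2 = 0. Stack: [0]
STORE_FAST m → m=0. Stack: []
LOAD_FAST_LOAD_FAST t,m → push 2,0. Stack: [2, 0]
BINARY_OP | → 2 | 0 = 2. Stack: [2]
STORE_FAST u → u=2. Stack: []
LOAD_FAST u → push 2. Stack: [2]
RETURN_VALUE → return 2.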